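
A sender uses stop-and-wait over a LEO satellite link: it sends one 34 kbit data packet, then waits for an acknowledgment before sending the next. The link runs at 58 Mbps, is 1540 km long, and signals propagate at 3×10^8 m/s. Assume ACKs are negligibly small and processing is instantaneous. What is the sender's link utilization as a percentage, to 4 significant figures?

5.401 %

t_tx = L/R = 34000/58000000 = 0.000586207 s.
t_prop = 1540000/300000000 = 0.00513333 s; RTT = 0.0102667 s.
Cycle = t_tx + RTT = 0.0108529 s.
Utilization = t_tx / cycle = 0.000586207/0.0108529 = 5.401 %.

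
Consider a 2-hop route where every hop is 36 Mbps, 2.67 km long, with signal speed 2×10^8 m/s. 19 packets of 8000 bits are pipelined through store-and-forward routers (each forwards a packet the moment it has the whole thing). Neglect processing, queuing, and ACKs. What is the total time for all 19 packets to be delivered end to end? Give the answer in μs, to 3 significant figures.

Per-hop transmission t_tx = L/R = 8000/36000000 = 222.222 μs.
Per-hop propagation t_prop = 2670/200000000 = 13.35 μs.
Pipeline fill: first packet needs 2·t_tx to clear all hops; remaining 18 packets each add one t_tx.
Total = (2+19-1)·t_tx + 2·t_prop = 20·222.222 + 2·13.35 = 4470 μs.

4470 μs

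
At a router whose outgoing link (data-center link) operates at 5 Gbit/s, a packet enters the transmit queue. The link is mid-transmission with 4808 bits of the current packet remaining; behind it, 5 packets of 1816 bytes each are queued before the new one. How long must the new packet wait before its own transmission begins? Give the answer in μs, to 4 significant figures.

15.49 μs

Each queued packet: L/R = 14528/5000000000 = 2.9056 μs.
5 queued → 14.528 μs.
Plus remaining 4808 bits of current packet: 0.9616 μs.
Queuing delay = 15.49 μs.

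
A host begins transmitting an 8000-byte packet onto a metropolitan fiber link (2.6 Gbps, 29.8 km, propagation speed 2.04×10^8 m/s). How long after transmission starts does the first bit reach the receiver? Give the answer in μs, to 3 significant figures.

First bit experiences only propagation delay: d/s = 29800/204000000 = 146 μs.

146 μs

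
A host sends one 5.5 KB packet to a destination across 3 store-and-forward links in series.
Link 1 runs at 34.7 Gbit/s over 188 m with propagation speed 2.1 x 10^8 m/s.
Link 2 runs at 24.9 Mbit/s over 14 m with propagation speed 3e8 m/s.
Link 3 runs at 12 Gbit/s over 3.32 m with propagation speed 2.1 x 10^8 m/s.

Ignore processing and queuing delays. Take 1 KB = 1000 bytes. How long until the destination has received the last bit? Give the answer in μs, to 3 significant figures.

L = 44000 bits.
Transmission delays (L/R per hop): 1.26801, 1767.07, 3.66667 μs; sum = 1772 μs.
Propagation delays (d/s per hop): 0.895238, 0.0466667, 0.0158095 μs; sum = 0.957714 μs.
End-to-end = 1770 μs.

1770 μs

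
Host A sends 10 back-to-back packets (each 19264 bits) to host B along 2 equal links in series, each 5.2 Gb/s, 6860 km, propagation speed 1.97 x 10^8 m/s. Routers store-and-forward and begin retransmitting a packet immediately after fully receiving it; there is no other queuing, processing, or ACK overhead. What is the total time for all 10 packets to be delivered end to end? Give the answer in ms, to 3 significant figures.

Per-hop transmission t_tx = L/R = 19264/5200000000 = 0.00370462 ms.
Per-hop propagation t_prop = 6860000/197000000 = 34.8223 ms.
Pipeline fill: first packet needs 2·t_tx to clear all hops; remaining 9 packets each add one t_tx.
Total = (2+10-1)·t_tx + 2·t_prop = 11·0.00370462 + 2·34.8223 = 69.7 ms.

69.7 ms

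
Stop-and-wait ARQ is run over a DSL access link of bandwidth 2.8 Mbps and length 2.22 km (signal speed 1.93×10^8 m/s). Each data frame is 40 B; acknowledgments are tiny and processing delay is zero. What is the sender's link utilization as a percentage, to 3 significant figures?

83.2 %

t_tx = L/R = 320/2800000 = 0.000114286 s.
t_prop = 2220/193000000 = 1.15026e-05 s; RTT = 2.30052e-05 s.
Cycle = t_tx + RTT = 0.000137291 s.
Utilization = t_tx / cycle = 0.000114286/0.000137291 = 83.2 %.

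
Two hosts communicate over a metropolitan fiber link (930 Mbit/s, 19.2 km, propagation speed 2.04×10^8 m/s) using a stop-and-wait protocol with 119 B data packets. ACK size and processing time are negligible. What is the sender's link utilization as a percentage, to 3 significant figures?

0.541 %

t_tx = L/R = 952/930000000 = 1.02366e-06 s.
t_prop = 19200/204000000 = 9.41176e-05 s; RTT = 0.000188235 s.
Cycle = t_tx + RTT = 0.000189259 s.
Utilization = t_tx / cycle = 1.02366e-06/0.000189259 = 0.541 %.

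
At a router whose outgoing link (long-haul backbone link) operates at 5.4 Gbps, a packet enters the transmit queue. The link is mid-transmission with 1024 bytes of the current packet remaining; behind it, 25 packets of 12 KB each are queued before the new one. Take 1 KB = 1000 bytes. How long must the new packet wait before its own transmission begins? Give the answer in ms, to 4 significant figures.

0.4460 ms

Each queued packet: L/R = 96000/5400000000 = 0.0177778 ms.
25 queued → 0.444444 ms.
Plus remaining 8192 bits of current packet: 0.00151704 ms.
Queuing delay = 0.4460 ms.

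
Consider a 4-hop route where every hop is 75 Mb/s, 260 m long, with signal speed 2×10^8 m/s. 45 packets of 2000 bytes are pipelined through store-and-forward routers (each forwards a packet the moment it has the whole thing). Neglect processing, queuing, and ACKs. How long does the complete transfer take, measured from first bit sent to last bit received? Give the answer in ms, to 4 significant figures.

Per-hop transmission t_tx = L/R = 16000/75000000 = 0.213333 ms.
Per-hop propagation t_prop = 260/200000000 = 0.0013 ms.
Pipeline fill: first packet needs 4·t_tx to clear all hops; remaining 44 packets each add one t_tx.
Total = (4+45-1)·t_tx + 4·t_prop = 48·0.213333 + 4·0.0013 = 10.25 ms.

10.25 ms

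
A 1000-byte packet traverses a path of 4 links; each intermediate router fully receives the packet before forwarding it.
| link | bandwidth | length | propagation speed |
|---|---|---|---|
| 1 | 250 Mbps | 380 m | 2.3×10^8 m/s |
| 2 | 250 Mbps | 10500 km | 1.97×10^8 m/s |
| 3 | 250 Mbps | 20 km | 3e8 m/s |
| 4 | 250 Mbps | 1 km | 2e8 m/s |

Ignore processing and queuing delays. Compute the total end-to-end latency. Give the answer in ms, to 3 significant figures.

53.5 ms

L = 1000 × 8 = 8000 bits.
Transmission delay per hop = L/R = 8000/250000000 = 0.032 ms; 4 hops → 0.128 ms.
Propagation delays (d/s per hop): 0.00165217, 53.2995, 0.0666667, 0.005 ms; sum = 53.3728 ms.
End-to-end = 53.5 ms.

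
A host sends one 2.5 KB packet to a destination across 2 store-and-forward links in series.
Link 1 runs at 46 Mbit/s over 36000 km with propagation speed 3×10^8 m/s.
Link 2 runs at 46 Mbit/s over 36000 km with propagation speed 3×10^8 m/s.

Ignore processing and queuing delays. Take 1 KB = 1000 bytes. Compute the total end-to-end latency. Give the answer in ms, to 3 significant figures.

L = 20000 bits.
Transmission delay per hop = L/R = 20000/46000000 = 0.434783 ms; 2 hops → 0.869565 ms.
Propagation delays (d/s per hop): 120, 120 ms; sum = 240 ms.
End-to-end = 241 ms.

241 ms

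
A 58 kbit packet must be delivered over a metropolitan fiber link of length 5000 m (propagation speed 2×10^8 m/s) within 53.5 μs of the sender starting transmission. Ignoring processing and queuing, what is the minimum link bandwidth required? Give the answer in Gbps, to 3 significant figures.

Propagation delay = 5000 / 200000000 = 25 μs.
Transmission budget = 53.5 − 25 = 28.5 μs.
R ≥ L / t_tx = 58000 bits / 2.85e-05 s = 2.04 Gbps.

2.04 Gbps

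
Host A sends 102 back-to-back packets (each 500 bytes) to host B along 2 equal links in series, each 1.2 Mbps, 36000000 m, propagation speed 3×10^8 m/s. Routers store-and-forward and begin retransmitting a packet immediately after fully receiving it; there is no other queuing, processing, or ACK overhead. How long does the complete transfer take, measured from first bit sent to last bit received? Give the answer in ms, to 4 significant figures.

583.3 ms

Per-hop transmission t_tx = L/R = 4000/1200000 = 3.33333 ms.
Per-hop propagation t_prop = 36000000/300000000 = 120 ms.
Pipeline fill: first packet needs 2·t_tx to clear all hops; remaining 101 packets each add one t_tx.
Total = (2+102-1)·t_tx + 2·t_prop = 103·3.33333 + 2·120 = 583.3 ms.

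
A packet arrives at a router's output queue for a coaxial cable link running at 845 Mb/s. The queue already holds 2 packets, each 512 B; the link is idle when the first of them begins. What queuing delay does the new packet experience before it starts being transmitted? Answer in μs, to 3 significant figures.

9.69 μs

Each queued packet: L/R = 4096/845000000 = 4.84734 μs.
2 queued → 9.69467 μs.
Queuing delay = 9.69 μs.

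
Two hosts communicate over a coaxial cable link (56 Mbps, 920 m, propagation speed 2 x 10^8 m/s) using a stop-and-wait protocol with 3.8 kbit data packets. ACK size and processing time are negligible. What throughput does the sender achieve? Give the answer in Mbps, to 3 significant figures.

t_tx = L/R = 3800/56000000 = 6.78571e-05 s.
t_prop = 920/200000000 = 4.6e-06 s; RTT = 9.2e-06 s.
Cycle = t_tx + RTT = 7.70571e-05 s.
Throughput = L / cycle = 3800 / 7.70571e-05 = 49.3 Mbps.

49.3 Mbps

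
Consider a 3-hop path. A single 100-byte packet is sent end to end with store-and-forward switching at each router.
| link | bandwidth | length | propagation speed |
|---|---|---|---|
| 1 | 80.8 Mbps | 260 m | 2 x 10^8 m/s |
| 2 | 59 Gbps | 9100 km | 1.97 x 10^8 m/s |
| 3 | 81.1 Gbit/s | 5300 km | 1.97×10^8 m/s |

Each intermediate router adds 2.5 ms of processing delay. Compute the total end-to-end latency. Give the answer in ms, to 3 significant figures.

78.1 ms

L = 100 × 8 = 800 bits.
Transmission delays (L/R per hop): 0.00990099, 1.35593e-05, 9.86436e-06 ms; sum = 0.00992441 ms.
Propagation delays (d/s per hop): 0.0013, 46.1929, 26.9036 ms; sum = 73.0977 ms.
Processing at 2 router(s): 2 × 2.5 ms = 5 ms.
End-to-end = 78.1 ms.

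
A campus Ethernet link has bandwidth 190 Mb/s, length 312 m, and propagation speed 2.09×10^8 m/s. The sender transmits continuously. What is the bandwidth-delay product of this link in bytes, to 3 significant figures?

Propagation delay = 312 / 209000000 = 1.49282e-06 s.
BDP = R × t_prop = 190000000 × 1.49282e-06 = 283.636 bits.
In bytes: 283.636/8 = 35.5 bytes.

35.5 bytes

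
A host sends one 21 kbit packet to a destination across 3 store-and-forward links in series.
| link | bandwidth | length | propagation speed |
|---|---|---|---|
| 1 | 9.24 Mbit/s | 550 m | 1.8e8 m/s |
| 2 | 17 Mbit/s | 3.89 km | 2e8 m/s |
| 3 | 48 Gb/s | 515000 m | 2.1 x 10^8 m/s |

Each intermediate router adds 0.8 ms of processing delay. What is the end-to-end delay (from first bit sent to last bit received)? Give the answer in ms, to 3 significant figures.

7.58 ms

L = 21000 bits.
Transmission delays (L/R per hop): 2.27273, 1.23529, 0.0004375 ms; sum = 3.50846 ms.
Propagation delays (d/s per hop): 0.00305556, 0.01945, 2.45238 ms; sum = 2.47489 ms.
Processing at 2 router(s): 2 × 0.8 ms = 1.6 ms.
End-to-end = 7.58 ms.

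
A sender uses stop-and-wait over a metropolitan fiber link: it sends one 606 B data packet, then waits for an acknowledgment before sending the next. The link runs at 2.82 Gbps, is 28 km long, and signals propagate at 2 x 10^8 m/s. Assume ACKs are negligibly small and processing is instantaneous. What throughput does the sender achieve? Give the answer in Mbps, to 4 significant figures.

t_tx = L/R = 4848/2820000000 = 1.71915e-06 s.
t_prop = 28000/200000000 = 0.00014 s; RTT = 0.00028 s.
Cycle = t_tx + RTT = 0.000281719 s.
Throughput = L / cycle = 4848 / 0.000281719 = 17.21 Mbps.

17.21 Mbps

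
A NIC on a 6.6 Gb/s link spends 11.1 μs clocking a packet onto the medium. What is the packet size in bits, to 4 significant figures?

L = R × t_tx = 6600000000 b/s × 1.11e-05 s = 73260 bits.

73260 bits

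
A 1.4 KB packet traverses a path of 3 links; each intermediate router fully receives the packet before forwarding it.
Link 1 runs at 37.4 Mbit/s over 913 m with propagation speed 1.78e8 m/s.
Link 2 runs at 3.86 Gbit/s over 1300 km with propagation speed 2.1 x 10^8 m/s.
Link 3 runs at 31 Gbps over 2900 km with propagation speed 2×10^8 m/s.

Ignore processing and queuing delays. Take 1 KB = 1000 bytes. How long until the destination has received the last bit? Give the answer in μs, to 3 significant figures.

21000 μs

L = 11200 bits.
Transmission delays (L/R per hop): 299.465, 2.90155, 0.36129 μs; sum = 302.728 μs.
Propagation delays (d/s per hop): 5.12921, 6190.48, 14500 μs; sum = 20695.6 μs.
End-to-end = 21000 μs.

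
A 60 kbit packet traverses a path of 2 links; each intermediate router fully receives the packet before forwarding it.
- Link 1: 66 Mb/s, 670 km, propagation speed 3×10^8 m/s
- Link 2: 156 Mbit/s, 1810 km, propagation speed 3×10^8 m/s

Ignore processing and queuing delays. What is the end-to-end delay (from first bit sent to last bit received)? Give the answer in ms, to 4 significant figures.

L = 60000 bits.
Transmission delays (L/R per hop): 0.909091, 0.384615 ms; sum = 1.29371 ms.
Propagation delays (d/s per hop): 2.23333, 6.03333 ms; sum = 8.26667 ms.
End-to-end = 9.560 ms.

9.560 ms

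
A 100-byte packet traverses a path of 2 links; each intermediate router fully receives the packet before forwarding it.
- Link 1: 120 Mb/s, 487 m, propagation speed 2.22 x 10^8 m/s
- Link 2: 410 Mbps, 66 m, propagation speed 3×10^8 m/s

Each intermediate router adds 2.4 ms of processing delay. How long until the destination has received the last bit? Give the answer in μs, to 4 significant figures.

L = 100 × 8 = 800 bits.
Transmission delays (L/R per hop): 6.66667, 1.95122 μs; sum = 8.61789 μs.
Propagation delays (d/s per hop): 2.19369, 0.22 μs; sum = 2.41369 μs.
Processing at 1 router(s): 1 × 2.4 ms = 2400 μs.
End-to-end = 2411 μs.

2411 μs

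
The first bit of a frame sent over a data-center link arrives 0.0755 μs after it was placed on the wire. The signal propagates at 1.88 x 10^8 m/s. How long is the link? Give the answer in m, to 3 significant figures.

14.2 m

d = s × t_prop = 188000000 × 7.55e-08 = 14.2 m.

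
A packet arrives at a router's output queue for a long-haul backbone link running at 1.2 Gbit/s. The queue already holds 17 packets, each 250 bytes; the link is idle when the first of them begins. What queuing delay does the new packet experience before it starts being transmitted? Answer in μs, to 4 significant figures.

28.33 μs

Each queued packet: L/R = 2000/1200000000 = 1.66667 μs.
17 queued → 28.3333 μs.
Queuing delay = 28.33 μs.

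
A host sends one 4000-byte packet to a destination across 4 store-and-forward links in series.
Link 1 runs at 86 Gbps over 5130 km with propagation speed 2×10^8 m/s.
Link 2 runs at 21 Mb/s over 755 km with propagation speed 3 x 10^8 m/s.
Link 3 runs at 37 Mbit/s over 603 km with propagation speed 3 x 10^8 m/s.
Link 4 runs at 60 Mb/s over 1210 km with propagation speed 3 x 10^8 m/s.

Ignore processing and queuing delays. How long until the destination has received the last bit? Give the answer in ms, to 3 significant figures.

L = 4000 × 8 = 32000 bits.
Transmission delays (L/R per hop): 0.000372093, 1.52381, 0.864865, 0.533333 ms; sum = 2.92238 ms.
Propagation delays (d/s per hop): 25.65, 2.51667, 2.01, 4.03333 ms; sum = 34.21 ms.
End-to-end = 37.1 ms.

37.1 ms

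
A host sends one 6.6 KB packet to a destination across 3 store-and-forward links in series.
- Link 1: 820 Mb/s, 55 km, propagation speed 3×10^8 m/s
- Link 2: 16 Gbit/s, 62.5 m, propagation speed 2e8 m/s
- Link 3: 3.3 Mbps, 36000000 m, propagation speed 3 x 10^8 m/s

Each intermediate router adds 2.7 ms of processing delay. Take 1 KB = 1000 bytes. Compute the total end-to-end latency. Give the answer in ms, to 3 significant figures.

L = 52800 bits.
Transmission delays (L/R per hop): 0.0643902, 0.0033, 16 ms; sum = 16.0677 ms.
Propagation delays (d/s per hop): 0.183333, 0.0003125, 120 ms; sum = 120.184 ms.
Processing at 2 router(s): 2 × 2.7 ms = 5.4 ms.
End-to-end = 142 ms.

142 ms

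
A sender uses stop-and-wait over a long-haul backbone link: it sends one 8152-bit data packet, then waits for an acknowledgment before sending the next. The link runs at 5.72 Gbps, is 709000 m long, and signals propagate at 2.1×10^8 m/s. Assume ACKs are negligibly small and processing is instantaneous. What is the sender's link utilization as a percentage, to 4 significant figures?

t_tx = L/R = 8152/5720000000 = 1.42517e-06 s.
t_prop = 709000/210000000 = 0.00337619 s; RTT = 0.00675238 s.
Cycle = t_tx + RTT = 0.00675381 s.
Utilization = t_tx / cycle = 1.42517e-06/0.00675381 = 0.02110 %.

0.02110 %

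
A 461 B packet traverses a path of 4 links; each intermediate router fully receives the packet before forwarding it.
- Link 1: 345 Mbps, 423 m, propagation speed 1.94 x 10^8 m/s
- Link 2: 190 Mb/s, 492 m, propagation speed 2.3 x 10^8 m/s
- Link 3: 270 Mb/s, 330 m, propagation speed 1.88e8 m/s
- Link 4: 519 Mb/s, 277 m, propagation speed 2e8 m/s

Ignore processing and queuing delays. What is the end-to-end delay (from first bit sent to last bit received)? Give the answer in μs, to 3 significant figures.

58.3 μs

L = 461 × 8 = 3688 bits.
Transmission delays (L/R per hop): 10.6899, 19.4105, 13.6593, 7.10597 μs; sum = 50.8656 μs.
Propagation delays (d/s per hop): 2.18041, 2.13913, 1.75532, 1.385 μs; sum = 7.45986 μs.
End-to-end = 58.3 μs.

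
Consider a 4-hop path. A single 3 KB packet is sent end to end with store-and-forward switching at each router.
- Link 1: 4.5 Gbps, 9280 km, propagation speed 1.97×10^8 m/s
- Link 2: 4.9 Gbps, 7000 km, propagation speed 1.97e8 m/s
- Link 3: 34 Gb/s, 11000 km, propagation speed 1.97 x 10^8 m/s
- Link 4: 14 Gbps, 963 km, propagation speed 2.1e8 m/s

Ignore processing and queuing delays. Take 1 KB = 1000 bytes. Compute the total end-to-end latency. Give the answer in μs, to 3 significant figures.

L = 24000 bits.
Transmission delays (L/R per hop): 5.33333, 4.89796, 0.705882, 1.71429 μs; sum = 12.6515 μs.
Propagation delays (d/s per hop): 47106.6, 35533, 55837.6, 4585.71 μs; sum = 143063 μs.
End-to-end = 143000 μs.

143000 μs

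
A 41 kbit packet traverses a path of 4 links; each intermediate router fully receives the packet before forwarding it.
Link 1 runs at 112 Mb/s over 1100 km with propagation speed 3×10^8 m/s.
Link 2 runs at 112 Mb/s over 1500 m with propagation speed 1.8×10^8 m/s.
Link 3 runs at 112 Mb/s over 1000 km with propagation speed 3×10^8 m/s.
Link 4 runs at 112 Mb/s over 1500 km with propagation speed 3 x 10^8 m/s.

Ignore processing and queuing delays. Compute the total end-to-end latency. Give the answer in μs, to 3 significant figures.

L = 41000 bits.
Transmission delay per hop = L/R = 41000/112000000 = 366.071 μs; 4 hops → 1464.29 μs.
Propagation delays (d/s per hop): 3666.67, 8.33333, 3333.33, 5000 μs; sum = 12008.3 μs.
End-to-end = 13500 μs.

13500 μs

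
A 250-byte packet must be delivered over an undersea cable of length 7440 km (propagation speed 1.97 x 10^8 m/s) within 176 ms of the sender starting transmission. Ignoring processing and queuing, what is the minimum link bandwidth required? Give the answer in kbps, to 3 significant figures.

14.5 kbps

L = 2000 bits.
Propagation delay = 7440000 / 197000000 = 37.7665 ms.
Transmission budget = 176 − 37.7665 = 138.234 ms.
R ≥ L / t_tx = 2000 bits / 0.138234 s = 14.5 kbps.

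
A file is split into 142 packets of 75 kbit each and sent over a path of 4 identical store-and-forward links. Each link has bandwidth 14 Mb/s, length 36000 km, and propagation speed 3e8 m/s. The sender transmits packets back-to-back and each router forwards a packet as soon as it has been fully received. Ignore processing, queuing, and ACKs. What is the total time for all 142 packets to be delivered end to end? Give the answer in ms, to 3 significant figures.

1260 ms

Per-hop transmission t_tx = L/R = 75000/14000000 = 5.35714 ms.
Per-hop propagation t_prop = 36000000/300000000 = 120 ms.
Pipeline fill: first packet needs 4·t_tx to clear all hops; remaining 141 packets each add one t_tx.
Total = (4+142-1)·t_tx + 4·t_prop = 145·5.35714 + 4·120 = 1260 ms.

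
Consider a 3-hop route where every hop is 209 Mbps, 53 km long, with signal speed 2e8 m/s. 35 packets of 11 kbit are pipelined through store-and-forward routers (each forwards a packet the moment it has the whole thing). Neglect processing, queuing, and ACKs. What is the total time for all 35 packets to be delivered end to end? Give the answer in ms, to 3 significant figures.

Per-hop transmission t_tx = L/R = 11000/209000000 = 0.0526316 ms.
Per-hop propagation t_prop = 53000/200000000 = 0.265 ms.
Pipeline fill: first packet needs 3·t_tx to clear all hops; remaining 34 packets each add one t_tx.
Total = (3+35-1)·t_tx + 3·t_prop = 37·0.0526316 + 3·0.265 = 2.74 ms.

2.74 ms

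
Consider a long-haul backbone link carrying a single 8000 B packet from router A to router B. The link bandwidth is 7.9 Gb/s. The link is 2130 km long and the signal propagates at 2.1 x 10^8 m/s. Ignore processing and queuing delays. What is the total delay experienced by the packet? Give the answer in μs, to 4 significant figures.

10150 μs

L = 8000 × 8 = 64000 bits.
Transmission delay = L/R = 64000 / 7900000000 = 8.10127 μs.
Propagation delay = d/s = 2130000 m / 210000000 m/s = 10142.9 μs.
Total = 10150 μs.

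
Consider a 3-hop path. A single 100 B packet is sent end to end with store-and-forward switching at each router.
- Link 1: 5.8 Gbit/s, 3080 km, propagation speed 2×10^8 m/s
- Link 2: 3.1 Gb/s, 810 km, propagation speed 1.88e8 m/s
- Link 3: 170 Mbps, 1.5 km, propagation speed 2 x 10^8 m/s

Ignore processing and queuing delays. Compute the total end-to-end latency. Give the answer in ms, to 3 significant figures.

L = 100 × 8 = 800 bits.
Transmission delays (L/R per hop): 0.000137931, 0.000258065, 0.00470588 ms; sum = 0.00510188 ms.
Propagation delays (d/s per hop): 15.4, 4.30851, 0.0075 ms; sum = 19.716 ms.
End-to-end = 19.7 ms.

19.7 ms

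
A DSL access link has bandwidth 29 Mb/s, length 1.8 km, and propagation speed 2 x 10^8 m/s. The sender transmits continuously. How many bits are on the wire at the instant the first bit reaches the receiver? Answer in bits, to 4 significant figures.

261.0 bits

Propagation delay = 1800 / 200000000 = 9e-06 s.
BDP = R × t_prop = 29000000 × 9e-06 = 261 bits.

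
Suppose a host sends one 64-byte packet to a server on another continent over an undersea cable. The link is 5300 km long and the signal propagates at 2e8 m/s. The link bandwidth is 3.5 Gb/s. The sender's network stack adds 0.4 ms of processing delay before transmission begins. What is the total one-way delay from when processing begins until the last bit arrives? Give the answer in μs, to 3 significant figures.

L = 64 × 8 = 512 bits.
Transmission delay = L/R = 512 / 3500000000 = 0.146286 μs.
Propagation delay = d/s = 5300000 m / 200000000 m/s = 26500 μs.
Plus processing delay 0.4 ms = 400 μs.
Total = 26900 μs.

26900 μs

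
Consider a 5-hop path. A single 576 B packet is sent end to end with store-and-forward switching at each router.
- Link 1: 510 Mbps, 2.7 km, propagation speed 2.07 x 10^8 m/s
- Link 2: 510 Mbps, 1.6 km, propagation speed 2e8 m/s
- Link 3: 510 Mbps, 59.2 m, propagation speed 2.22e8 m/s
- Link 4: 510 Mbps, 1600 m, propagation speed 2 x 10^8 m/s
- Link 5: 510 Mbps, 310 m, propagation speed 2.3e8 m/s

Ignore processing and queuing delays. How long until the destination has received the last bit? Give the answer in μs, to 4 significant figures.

75.83 μs

L = 576 × 8 = 4608 bits.
Transmission delay per hop = L/R = 4608/510000000 = 9.03529 μs; 5 hops → 45.1765 μs.
Propagation delays (d/s per hop): 13.0435, 8, 0.266667, 8, 1.34783 μs; sum = 30.658 μs.
End-to-end = 75.83 μs.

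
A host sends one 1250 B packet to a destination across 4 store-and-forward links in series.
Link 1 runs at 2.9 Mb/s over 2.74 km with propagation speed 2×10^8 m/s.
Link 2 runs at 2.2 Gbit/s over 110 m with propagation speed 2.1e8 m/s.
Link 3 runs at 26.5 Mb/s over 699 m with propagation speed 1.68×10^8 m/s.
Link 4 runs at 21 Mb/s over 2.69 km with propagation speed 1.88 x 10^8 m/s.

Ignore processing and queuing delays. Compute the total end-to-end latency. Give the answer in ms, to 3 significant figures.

L = 1250 × 8 = 10000 bits.
Transmission delays (L/R per hop): 3.44828, 0.00454545, 0.377358, 0.47619 ms; sum = 4.30637 ms.
Propagation delays (d/s per hop): 0.0137, 0.00052381, 0.00416071, 0.0143085 ms; sum = 0.032693 ms.
End-to-end = 4.34 ms.

4.34 ms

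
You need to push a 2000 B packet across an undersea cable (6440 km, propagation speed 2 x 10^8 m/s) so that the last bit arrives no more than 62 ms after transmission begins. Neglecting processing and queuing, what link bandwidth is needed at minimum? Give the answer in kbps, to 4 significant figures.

536.9 kbps

L = 16000 bits.
Propagation delay = 6440000 / 200000000 = 32.2 ms.
Transmission budget = 62 − 32.2 = 29.8 ms.
R ≥ L / t_tx = 16000 bits / 0.0298 s = 536.9 kbps.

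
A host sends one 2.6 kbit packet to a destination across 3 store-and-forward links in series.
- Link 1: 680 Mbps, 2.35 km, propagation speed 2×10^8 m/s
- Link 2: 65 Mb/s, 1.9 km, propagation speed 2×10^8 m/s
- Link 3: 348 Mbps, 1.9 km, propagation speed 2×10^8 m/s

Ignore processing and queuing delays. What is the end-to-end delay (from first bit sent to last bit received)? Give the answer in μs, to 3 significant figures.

L = 2600 bits.
Transmission delays (L/R per hop): 3.82353, 40, 7.47126 μs; sum = 51.2948 μs.
Propagation delays (d/s per hop): 11.75, 9.5, 9.5 μs; sum = 30.75 μs.
End-to-end = 82.0 μs.

82.0 μs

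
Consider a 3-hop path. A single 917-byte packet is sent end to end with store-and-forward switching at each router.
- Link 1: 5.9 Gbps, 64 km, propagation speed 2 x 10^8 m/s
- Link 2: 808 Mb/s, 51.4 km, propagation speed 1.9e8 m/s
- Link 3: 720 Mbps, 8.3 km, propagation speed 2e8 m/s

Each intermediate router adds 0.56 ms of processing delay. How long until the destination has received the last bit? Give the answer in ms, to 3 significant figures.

L = 917 × 8 = 7336 bits.
Transmission delays (L/R per hop): 0.00124339, 0.00907921, 0.0101889 ms; sum = 0.0205115 ms.
Propagation delays (d/s per hop): 0.32, 0.270526, 0.0415 ms; sum = 0.632026 ms.
Processing at 2 router(s): 2 × 0.56 ms = 1.12 ms.
End-to-end = 1.77 ms.

1.77 ms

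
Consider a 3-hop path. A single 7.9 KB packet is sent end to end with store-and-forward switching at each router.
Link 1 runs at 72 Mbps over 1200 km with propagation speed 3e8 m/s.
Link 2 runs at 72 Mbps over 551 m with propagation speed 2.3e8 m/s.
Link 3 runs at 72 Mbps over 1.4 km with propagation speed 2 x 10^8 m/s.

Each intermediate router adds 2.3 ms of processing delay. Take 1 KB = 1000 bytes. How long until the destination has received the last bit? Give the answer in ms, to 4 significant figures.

L = 63200 bits.
Transmission delay per hop = L/R = 63200/72000000 = 0.877778 ms; 3 hops → 2.63333 ms.
Propagation delays (d/s per hop): 4, 0.00239565, 0.007 ms; sum = 4.0094 ms.
Processing at 2 router(s): 2 × 2.3 ms = 4.6 ms.
End-to-end = 11.24 ms.

11.24 ms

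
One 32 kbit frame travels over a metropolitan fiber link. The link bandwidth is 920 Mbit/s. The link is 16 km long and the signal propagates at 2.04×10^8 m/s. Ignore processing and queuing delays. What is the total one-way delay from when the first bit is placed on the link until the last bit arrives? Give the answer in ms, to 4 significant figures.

0.1132 ms

L = 32000 bits.
Transmission delay = L/R = 32000 / 920000000 = 0.0347826 ms.
Propagation delay = d/s = 16000 m / 204000000 m/s = 0.0784314 ms.
Total = 0.1132 ms.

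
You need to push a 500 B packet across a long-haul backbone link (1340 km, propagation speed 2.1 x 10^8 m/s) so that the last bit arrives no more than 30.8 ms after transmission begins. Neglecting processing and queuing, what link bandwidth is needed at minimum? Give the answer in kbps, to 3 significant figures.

164 kbps

L = 4000 bits.
Propagation delay = 1340000 / 210000000 = 6.38095 ms.
Transmission budget = 30.8 − 6.38095 = 24.419 ms.
R ≥ L / t_tx = 4000 bits / 0.024419 s = 164 kbps.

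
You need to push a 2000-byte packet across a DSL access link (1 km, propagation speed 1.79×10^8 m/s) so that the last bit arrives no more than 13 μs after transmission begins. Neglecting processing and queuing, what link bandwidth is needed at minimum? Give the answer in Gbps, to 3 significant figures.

L = 16000 bits.
Propagation delay = 1000 / 179000000 = 5.58659 μs.
Transmission budget = 13 − 5.58659 = 7.41341 μs.
R ≥ L / t_tx = 16000 bits / 7.41341e-06 s = 2.16 Gbps.

2.16 Gbps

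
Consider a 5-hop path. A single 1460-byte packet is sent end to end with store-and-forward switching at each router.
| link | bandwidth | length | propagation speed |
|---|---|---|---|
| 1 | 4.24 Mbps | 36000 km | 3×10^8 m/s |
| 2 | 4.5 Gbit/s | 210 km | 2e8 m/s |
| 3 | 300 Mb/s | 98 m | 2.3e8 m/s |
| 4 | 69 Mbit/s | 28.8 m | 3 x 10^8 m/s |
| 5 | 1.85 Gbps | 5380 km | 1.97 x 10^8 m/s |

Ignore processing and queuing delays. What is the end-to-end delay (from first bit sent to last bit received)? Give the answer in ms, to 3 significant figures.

151 ms

L = 1460 × 8 = 11680 bits.
Transmission delays (L/R per hop): 2.75472, 0.00259556, 0.0389333, 0.169275, 0.00631351 ms; sum = 2.97183 ms.
Propagation delays (d/s per hop): 120, 1.05, 0.000426087, 9.6e-05, 27.3096 ms; sum = 148.36 ms.
End-to-end = 151 ms.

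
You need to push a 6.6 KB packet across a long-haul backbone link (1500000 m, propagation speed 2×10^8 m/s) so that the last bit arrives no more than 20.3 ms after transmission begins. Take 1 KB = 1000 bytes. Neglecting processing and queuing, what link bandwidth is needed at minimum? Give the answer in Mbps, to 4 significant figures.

4.125 Mbps

L = 52800 bits.
Propagation delay = 1500000 / 200000000 = 7.5 ms.
Transmission budget = 20.3 − 7.5 = 12.8 ms.
R ≥ L / t_tx = 52800 bits / 0.0128 s = 4.125 Mbps.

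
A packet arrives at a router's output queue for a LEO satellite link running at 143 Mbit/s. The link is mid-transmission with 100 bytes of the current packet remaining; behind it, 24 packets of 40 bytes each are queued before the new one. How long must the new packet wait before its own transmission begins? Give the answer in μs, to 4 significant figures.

59.30 μs

Each queued packet: L/R = 320/143000000 = 2.23776 μs.
24 queued → 53.7063 μs.
Plus remaining 800 bits of current packet: 5.59441 μs.
Queuing delay = 59.30 μs.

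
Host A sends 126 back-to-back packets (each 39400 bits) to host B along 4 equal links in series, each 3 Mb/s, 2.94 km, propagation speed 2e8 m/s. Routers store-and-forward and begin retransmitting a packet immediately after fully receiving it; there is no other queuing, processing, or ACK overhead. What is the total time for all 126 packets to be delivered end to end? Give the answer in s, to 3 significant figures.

Per-hop transmission t_tx = L/R = 39400/3000000 = 0.0131333 s.
Per-hop propagation t_prop = 2940/200000000 = 1.47e-05 s.
Pipeline fill: first packet needs 4·t_tx to clear all hops; remaining 125 packets each add one t_tx.
Total = (4+126-1)·t_tx + 4·t_prop = 129·0.0131333 + 4·1.47e-05 = 1.69 s.

1.69 s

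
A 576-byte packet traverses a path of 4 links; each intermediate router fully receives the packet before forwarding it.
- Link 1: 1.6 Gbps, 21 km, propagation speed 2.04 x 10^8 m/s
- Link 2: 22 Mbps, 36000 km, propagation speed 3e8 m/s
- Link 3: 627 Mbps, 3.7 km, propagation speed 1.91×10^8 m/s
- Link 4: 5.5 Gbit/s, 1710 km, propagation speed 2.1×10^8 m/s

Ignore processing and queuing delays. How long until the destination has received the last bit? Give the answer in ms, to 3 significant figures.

128 ms

L = 576 × 8 = 4608 bits.
Transmission delays (L/R per hop): 0.00288, 0.209455, 0.00734928, 0.000837818 ms; sum = 0.220522 ms.
Propagation delays (d/s per hop): 0.102941, 120, 0.0193717, 8.14286 ms; sum = 128.265 ms.
End-to-end = 128 ms.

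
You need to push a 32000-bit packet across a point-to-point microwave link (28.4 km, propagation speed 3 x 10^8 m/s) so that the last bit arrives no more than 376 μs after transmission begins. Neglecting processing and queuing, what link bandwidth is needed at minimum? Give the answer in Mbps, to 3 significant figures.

114 Mbps

Propagation delay = 28400 / 300000000 = 94.6667 μs.
Transmission budget = 376 − 94.6667 = 281.333 μs.
R ≥ L / t_tx = 32000 bits / 0.000281333 s = 114 Mbps.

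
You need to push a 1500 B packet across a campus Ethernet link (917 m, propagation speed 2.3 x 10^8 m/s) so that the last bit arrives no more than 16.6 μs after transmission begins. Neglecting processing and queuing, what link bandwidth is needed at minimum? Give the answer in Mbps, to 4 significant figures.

L = 12000 bits.
Propagation delay = 917 / 2.3e+08 = 3.98696 μs.
Transmission budget = 16.6 − 3.98696 = 12.613 μs.
R ≥ L / t_tx = 12000 bits / 1.2613e-05 s = 951.4 Mbps.

951.4 Mbps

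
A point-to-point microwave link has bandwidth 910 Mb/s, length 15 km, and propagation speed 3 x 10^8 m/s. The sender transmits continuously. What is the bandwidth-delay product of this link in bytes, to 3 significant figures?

Propagation delay = 15000 / 300000000 = 5e-05 s.
BDP = R × t_prop = 910000000 × 5e-05 = 45500 bits.
In bytes: 45500/8 = 5690 bytes.

5690 bytes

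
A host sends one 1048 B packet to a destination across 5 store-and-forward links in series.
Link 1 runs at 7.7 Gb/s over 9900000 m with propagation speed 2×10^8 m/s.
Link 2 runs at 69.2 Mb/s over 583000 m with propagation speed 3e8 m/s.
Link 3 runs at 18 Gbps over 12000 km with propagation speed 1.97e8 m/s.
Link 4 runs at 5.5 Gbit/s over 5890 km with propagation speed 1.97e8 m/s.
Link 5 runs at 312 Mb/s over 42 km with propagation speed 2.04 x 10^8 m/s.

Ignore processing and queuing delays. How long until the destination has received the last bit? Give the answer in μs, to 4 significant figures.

L = 1048 × 8 = 8384 bits.
Transmission delays (L/R per hop): 1.08883, 121.156, 0.465778, 1.52436, 26.8718 μs; sum = 151.107 μs.
Propagation delays (d/s per hop): 49500, 1943.33, 60913.7, 29898.5, 205.882 μs; sum = 142461 μs.
End-to-end = 142600 μs.

142600 μs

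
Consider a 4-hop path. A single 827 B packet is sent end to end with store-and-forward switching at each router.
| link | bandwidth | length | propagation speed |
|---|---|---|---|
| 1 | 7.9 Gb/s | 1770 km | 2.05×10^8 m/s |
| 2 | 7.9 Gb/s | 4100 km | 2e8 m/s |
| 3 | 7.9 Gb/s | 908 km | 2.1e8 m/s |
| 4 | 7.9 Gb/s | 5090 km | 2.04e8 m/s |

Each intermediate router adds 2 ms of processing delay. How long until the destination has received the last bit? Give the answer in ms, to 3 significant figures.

64.4 ms

L = 827 × 8 = 6616 bits.
Transmission delay per hop = L/R = 6616/7900000000 = 0.000837468 ms; 4 hops → 0.00334987 ms.
Propagation delays (d/s per hop): 8.63415, 20.5, 4.32381, 24.951 ms; sum = 58.4089 ms.
Processing at 3 router(s): 3 × 2 ms = 6 ms.
End-to-end = 64.4 ms.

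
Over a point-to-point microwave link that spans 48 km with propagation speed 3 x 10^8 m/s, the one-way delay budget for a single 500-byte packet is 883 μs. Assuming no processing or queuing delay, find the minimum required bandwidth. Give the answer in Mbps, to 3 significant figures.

5.53 Mbps

L = 4000 bits.
Propagation delay = 48000 / 300000000 = 160 μs.
Transmission budget = 883 − 160 = 723 μs.
R ≥ L / t_tx = 4000 bits / 0.000723 s = 5.53 Mbps.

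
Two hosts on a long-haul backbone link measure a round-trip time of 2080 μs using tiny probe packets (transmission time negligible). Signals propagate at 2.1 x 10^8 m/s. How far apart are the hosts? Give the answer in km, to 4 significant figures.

218.4 km

One-way propagation = RTT/2 = 1040 μs.
d = s × t = 210000000 × 0.00104 = 218.4 km.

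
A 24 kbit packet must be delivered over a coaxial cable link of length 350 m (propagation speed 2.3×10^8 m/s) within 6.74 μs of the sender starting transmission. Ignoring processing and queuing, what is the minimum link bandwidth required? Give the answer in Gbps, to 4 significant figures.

Propagation delay = 350 / 2.3e+08 = 1.52174 μs.
Transmission budget = 6.74 − 1.52174 = 5.21826 μs.
R ≥ L / t_tx = 24000 bits / 5.21826e-06 s = 4.599 Gbps.

4.599 Gbps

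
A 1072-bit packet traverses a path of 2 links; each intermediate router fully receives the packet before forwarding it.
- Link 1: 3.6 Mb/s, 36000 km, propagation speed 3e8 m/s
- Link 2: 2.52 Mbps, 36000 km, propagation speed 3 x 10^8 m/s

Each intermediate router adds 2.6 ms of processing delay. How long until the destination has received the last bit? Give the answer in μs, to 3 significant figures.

243000 μs

Transmission delays (L/R per hop): 297.778, 425.397 μs; sum = 723.175 μs.
Propagation delays (d/s per hop): 120000, 120000 μs; sum = 240000 μs.
Processing at 1 router(s): 1 × 2.6 ms = 2600 μs.
End-to-end = 243000 μs.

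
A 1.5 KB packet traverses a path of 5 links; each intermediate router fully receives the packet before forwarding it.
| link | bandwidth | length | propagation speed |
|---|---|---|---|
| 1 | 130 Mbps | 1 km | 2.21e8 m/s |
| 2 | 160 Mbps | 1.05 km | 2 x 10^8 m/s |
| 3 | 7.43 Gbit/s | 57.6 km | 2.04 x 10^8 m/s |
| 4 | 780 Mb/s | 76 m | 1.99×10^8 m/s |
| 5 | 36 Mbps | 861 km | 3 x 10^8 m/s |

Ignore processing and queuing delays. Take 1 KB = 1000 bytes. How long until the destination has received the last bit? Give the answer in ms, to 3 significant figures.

3.68 ms

L = 12000 bits.
Transmission delays (L/R per hop): 0.0923077, 0.075, 0.00161507, 0.0153846, 0.333333 ms; sum = 0.517641 ms.
Propagation delays (d/s per hop): 0.00452489, 0.00525, 0.282353, 0.00038191, 2.87 ms; sum = 3.16251 ms.
End-to-end = 3.68 ms.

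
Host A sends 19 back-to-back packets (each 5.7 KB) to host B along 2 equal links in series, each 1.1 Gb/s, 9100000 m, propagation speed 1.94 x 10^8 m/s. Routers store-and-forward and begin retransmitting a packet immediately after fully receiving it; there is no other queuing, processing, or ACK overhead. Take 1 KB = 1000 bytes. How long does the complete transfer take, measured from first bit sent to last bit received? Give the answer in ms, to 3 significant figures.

Per-hop transmission t_tx = L/R = 45600/1100000000 = 0.0414545 ms.
Per-hop propagation t_prop = 9100000/194000000 = 46.9072 ms.
Pipeline fill: first packet needs 2·t_tx to clear all hops; remaining 18 packets each add one t_tx.
Total = (2+19-1)·t_tx + 2·t_prop = 20·0.0414545 + 2·46.9072 = 94.6 ms.

94.6 ms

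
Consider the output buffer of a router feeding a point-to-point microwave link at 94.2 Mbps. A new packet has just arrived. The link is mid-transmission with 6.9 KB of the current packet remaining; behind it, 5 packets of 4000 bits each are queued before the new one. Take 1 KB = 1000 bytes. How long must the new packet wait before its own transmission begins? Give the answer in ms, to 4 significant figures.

Each queued packet: L/R = 4000/94200000 = 0.0424628 ms.
5 queued → 0.212314 ms.
Plus remaining 55200 bits of current packet: 0.585987 ms.
Queuing delay = 0.7983 ms.

0.7983 ms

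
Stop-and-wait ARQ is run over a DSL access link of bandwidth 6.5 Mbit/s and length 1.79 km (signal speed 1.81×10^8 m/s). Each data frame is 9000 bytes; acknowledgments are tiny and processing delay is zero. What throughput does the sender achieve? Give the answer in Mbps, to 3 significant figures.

6.49 Mbps

t_tx = L/R = 72000/6500000 = 0.0110769 s.
t_prop = 1790/181000000 = 9.8895e-06 s; RTT = 1.9779e-05 s.
Cycle = t_tx + RTT = 0.0110967 s.
Throughput = L / cycle = 72000 / 0.0110967 = 6.49 Mbps.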